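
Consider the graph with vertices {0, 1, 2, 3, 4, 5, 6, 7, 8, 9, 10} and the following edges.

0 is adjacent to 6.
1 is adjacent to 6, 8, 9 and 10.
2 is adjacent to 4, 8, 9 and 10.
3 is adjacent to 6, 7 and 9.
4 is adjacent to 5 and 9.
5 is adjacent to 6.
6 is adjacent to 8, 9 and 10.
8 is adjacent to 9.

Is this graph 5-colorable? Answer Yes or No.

Yes

The chromatic number is 4. 1, 6, 8, 9 form a clique, so at least 4 colors are needed.
4 colors suffice: color a → {2, 6, 7}; color b → {0, 5, 9, 10}; color c → {3, 4, 8}; color d → {1}.
Since 5 ≥ 4, a proper 5-coloring certainly exists.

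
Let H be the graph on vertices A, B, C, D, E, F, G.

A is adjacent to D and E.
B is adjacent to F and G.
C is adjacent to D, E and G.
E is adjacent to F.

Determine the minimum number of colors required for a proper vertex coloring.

3

The cycle F-E-C-G-B-F has odd length 5, so it cannot be 2-colored; at least 3 colors are needed.
One proper 3-coloring: A=blue, B=green, C=blue, D=red, E=red, F=blue, G=red. No two adjacent vertices share a color.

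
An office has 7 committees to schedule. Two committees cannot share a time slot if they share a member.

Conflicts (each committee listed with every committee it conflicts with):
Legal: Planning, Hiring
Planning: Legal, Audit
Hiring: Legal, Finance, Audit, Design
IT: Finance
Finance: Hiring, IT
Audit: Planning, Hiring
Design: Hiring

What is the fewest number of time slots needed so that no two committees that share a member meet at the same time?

2

Legal and Hiring conflict, so at least 2 time slots are needed.
2 time slots suffice: time slot 1 → {Planning, Hiring, IT}; time slot 2 → {Legal, Finance, Audit, Design}. Every pair that conflicts lands in different time slots.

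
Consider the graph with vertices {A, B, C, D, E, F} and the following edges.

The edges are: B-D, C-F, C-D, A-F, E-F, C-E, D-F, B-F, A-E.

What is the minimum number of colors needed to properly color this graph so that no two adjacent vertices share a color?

3

A, E, F form a triangle, so at least 3 colors are needed.
3 colors suffice: color 1 → {F}; color 2 → {D, E}; color 3 → {A, B, C}. No two adjacent vertices share a color.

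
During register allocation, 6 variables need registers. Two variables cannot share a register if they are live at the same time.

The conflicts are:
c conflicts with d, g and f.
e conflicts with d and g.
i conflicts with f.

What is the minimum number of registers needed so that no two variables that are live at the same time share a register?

2

e and d conflict, so at least 2 registers are needed.
2 registers suffice: register 1 → {c, e, i}; register 2 → {d, g, f}. No two conflicting variables share a register.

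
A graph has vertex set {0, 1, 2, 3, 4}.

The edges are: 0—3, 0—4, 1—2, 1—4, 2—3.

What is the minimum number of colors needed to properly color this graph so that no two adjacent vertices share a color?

3

The cycle 3-0-4-1-2-3 has odd length 5, so it cannot be 2-colored; at least 3 colors are needed.
One proper 3-coloring: 0=b, 1=b, 2=a, 3=c, 4=a. No two adjacent vertices share a color.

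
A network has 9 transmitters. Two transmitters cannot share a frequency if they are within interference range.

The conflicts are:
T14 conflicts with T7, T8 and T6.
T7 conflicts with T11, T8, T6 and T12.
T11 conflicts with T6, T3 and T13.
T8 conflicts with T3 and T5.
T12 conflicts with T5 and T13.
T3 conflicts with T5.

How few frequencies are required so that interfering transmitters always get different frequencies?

3

T7, T11, T6 are mutually in conflict, so at least 3 frequencies are needed.
3 frequencies suffice: T14=2, T7=1, T11=2, T8=3, T6=3, T12=3, T3=1, T5=2, T13=1. No two conflicting transmitters share a frequency.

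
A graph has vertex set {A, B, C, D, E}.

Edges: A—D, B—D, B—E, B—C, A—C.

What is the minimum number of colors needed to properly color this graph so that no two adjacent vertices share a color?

2

A and C are adjacent, so at least 2 colors are needed.
A valid assignment using 2 colors: A=1, B=1, C=2, D=2, E=2. Every edge joins two different colors.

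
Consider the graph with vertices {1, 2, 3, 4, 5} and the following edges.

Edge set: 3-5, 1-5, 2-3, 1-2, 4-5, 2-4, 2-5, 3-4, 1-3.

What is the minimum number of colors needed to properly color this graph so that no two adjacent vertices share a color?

4

2, 3, 4, 5 are pairwise adjacent (a clique of size 4), so at least 4 colors are needed.
4 colors suffice: color a → {3}; color b → {2}; color c → {5}; color d → {1, 4}. No two adjacent vertices share a color.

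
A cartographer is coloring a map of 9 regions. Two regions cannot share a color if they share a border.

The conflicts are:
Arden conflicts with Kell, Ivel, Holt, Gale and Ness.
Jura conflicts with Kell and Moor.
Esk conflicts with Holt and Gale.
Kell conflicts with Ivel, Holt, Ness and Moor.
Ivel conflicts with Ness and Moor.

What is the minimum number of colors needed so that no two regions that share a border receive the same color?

Arden, Kell, Ivel, Ness pairwise conflict, so at least 4 colors are needed.
A valid assignment using 4 colors: Arden=2, Jura=3, Esk=2, Kell=1, Ivel=3, Holt=3, Gale=1, Ness=4, Moor=2. Each listed conflict is separated.

4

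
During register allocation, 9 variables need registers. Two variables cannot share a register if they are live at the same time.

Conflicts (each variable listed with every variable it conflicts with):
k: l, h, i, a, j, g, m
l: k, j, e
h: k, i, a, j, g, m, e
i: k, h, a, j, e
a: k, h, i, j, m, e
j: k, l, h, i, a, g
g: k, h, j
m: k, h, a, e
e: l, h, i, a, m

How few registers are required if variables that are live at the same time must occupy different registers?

k, h, i, a, j all conflict with each other, so at least 5 registers are needed.
5 registers suffice: register 1 → {l, h}; register 2 → {k, e}; register 3 → {a, g}; register 4 → {j, m}; register 5 → {i}. Every pair that conflicts lands in different registers.

5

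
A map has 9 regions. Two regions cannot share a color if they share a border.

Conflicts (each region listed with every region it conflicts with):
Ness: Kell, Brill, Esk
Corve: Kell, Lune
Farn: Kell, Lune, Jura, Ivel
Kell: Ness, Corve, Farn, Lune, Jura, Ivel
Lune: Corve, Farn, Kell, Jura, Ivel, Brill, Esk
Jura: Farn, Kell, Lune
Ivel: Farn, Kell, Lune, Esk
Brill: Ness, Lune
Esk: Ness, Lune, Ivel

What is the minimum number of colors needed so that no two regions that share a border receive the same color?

4

Farn, Kell, Lune, Ivel are mutually in conflict, so at least 4 colors are needed.
4 colors suffice: color 1 → {Ness, Lune}; color 2 → {Kell, Brill, Esk}; color 3 → {Corve, Jura, Ivel}; color 4 → {Farn}. Every pair that conflicts lands in different colors.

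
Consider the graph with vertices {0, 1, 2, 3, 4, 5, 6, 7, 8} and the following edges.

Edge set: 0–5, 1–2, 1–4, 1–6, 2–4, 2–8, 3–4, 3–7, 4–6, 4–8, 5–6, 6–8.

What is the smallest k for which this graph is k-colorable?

3

4, 6, 8 form a triangle, so at least 3 colors are needed.
3 colors suffice: 0=b, 1=c, 2=b, 3=b, 4=a, 5=a, 6=b, 7=a, 8=c. Each edge has distinct colors on its endpoints.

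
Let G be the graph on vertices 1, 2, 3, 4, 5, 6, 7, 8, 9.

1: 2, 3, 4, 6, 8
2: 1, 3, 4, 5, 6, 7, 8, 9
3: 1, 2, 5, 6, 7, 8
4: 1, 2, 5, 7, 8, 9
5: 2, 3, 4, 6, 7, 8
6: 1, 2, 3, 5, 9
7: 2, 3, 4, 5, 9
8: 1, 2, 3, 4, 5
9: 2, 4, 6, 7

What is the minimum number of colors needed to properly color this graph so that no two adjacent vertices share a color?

2, 3, 5, 7 form a clique, so at least 4 colors are needed.
4 colors suffice: color red → {2}; color blue → {3, 4}; color green → {1, 5, 9}; color yellow → {6, 7, 8}. Each edge has distinct colors on its endpoints.

4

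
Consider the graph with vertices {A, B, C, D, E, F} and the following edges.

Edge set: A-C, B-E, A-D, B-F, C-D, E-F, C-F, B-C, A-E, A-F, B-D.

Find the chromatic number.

3

B, E, F are mutually adjacent, so at least 3 colors are needed.
3 colors suffice: color 1 → {C, E}; color 2 → {A, B}; color 3 → {D, F}. Each edge has distinct colors on its endpoints.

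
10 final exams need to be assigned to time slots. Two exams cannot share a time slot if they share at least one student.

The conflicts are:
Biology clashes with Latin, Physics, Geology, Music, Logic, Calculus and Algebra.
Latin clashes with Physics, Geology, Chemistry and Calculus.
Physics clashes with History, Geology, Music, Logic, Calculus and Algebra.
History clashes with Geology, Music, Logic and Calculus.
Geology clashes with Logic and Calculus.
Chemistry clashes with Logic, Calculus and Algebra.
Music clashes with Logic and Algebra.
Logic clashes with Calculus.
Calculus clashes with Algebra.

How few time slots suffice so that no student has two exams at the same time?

5

Biology, Physics, Geology, Logic, Calculus all conflict with each other, so at least 5 time slots are needed.
5 time slots suffice: time slot 1 → {Physics, Chemistry}; time slot 2 → {Music, Calculus}; time slot 3 → {Biology, History}; time slot 4 → {Latin, Logic, Algebra}; time slot 5 → {Geology}. Every pair that conflicts lands in different time slots.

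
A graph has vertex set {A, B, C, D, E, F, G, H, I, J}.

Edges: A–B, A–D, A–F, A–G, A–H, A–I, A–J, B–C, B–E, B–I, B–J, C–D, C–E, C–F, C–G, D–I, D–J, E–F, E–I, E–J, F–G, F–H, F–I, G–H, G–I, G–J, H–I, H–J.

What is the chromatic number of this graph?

A, F, G, H, I form a clique, so at least 5 colors are needed.
5 colors suffice: A=red, B=green, C=blue, D=green, E=red, F=yellow, G=green, H=purple, I=blue, J=blue. No two adjacent vertices share a color.

5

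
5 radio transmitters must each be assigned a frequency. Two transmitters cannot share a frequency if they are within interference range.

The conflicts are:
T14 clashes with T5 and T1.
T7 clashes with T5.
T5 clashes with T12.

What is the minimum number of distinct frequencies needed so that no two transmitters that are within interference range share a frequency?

T7 and T5 conflict, so at least 2 frequencies are needed.
2 frequencies suffice: frequency 1 → {T5, T1}; frequency 2 → {T14, T7, T12}. Each listed conflict is separated.

2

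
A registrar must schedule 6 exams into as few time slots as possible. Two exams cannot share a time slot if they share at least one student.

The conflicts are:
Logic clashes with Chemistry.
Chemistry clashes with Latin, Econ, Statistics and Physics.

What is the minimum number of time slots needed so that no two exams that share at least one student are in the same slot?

2

Chemistry and Econ conflict, so at least 2 time slots are needed.
2 time slots suffice: time slot 1 → {Chemistry}; time slot 2 → {Logic, Latin, Econ, Statistics, Physics}. Each listed conflict is separated.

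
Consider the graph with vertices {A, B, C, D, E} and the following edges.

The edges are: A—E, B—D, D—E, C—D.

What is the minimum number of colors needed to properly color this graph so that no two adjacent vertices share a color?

C and D are adjacent, so at least 2 colors are needed.
2 colors suffice: color red → {A, D}; color blue → {B, C, E}. No two adjacent vertices share a color.

2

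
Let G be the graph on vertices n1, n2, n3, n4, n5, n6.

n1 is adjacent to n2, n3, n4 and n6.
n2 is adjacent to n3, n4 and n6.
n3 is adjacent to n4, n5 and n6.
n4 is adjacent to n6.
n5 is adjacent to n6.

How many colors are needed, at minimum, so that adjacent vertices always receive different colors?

n1, n2, n3, n4, n6 form a clique, so at least 5 colors are needed.
5 colors suffice: color R → {n3}; color B → {n6}; color G → {n4, n5}; color Y → {n2}; color P → {n1}. Every edge joins two different colors.

5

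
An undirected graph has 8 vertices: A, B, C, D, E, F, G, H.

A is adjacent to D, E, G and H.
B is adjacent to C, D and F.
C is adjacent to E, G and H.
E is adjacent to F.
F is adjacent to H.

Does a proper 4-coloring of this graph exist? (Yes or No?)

The chromatic number is 3. The cycle D-A-E-C-B-D has odd length 5, so it cannot be 2-colored; at least 3 colors are needed.
One proper 3-coloring: A=red, B=blue, C=red, D=green, E=blue, F=red, G=blue, H=blue.
Since 4 ≥ 3, a proper 4-coloring certainly exists.

Yes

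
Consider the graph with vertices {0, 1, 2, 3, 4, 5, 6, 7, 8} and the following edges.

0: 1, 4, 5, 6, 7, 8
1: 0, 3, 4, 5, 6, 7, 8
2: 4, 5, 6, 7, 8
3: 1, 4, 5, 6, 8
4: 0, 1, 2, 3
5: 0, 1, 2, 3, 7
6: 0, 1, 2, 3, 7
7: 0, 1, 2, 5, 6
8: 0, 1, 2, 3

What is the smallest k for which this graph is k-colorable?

4

0, 1, 6, 7 are mutually adjacent (a clique of size 4), so at least 4 colors are needed.
4 colors suffice: 0=blue, 1=red, 2=red, 3=blue, 4=green, 5=green, 6=green, 7=yellow, 8=green. No two adjacent vertices share a color.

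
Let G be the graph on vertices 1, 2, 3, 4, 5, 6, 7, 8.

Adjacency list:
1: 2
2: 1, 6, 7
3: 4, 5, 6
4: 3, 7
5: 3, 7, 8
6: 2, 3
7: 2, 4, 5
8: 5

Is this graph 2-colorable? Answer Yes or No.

The cycle 7-2-6-3-4-7 has odd length 5, so it cannot be 2-colored; at least 3 colors are needed.
So 2 colors are not enough.

No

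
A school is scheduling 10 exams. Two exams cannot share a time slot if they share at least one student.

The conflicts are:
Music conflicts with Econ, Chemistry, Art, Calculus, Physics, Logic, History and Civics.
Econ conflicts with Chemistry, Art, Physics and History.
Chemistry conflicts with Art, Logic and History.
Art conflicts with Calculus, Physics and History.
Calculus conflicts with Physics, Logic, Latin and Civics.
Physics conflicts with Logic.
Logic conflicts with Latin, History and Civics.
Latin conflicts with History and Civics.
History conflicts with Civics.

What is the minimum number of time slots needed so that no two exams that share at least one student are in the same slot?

5

Music, Econ, Chemistry, Art, History are mutually in conflict, so at least 5 time slots are needed.
A valid assignment using 5 time slots: Music=1, Econ=4, Chemistry=5, Art=3, Calculus=2, Physics=5, Logic=3, Latin=1, History=2, Civics=4. Each listed conflict is separated.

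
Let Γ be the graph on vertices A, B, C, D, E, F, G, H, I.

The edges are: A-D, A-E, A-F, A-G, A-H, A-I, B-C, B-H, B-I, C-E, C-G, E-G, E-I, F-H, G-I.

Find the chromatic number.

A, E, G, I form a clique, so at least 4 colors are needed.
4 colors suffice: color 1 → {A, C}; color 2 → {D, G, H}; color 3 → {F, I}; color 4 → {B, E}. Each edge has distinct colors on its endpoints.

4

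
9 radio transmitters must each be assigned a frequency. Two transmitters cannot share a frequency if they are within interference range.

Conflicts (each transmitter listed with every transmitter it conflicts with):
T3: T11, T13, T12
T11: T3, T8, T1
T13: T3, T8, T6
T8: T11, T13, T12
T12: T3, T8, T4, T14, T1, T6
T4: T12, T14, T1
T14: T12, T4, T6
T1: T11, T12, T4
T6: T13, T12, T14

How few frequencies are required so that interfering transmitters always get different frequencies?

T12, T14, T6 pairwise conflict, so at least 3 frequencies are needed.
A valid assignment using 3 frequencies: T3=2, T11=1, T13=1, T8=2, T12=1, T4=3, T14=2, T1=2, T6=3. No two conflicting transmitters share a frequency.

3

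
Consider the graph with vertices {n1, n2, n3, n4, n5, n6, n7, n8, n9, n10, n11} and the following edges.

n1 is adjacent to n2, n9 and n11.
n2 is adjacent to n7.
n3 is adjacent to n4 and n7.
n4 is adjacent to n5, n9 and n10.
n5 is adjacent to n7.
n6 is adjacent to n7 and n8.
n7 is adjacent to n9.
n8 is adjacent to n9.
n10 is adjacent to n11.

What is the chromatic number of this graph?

The cycle n1-n9-n4-n10-n11-n1 has odd length 5, so it cannot be 2-colored; at least 3 colors are needed.
3 colors suffice: color 1 → {n1, n4, n7, n8}; color 2 → {n2, n3, n5, n6, n9, n10}; color 3 → {n11}. No two adjacent vertices share a color.

3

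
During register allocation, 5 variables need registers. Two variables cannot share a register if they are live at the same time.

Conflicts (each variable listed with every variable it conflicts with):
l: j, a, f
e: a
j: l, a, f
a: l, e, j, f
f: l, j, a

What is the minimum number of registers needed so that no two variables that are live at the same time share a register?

4

l, j, a, f pairwise conflict, so at least 4 registers are needed.
4 registers suffice: register 1 → {a}; register 2 → {l, e}; register 3 → {j}; register 4 → {f}. Each listed conflict is separated.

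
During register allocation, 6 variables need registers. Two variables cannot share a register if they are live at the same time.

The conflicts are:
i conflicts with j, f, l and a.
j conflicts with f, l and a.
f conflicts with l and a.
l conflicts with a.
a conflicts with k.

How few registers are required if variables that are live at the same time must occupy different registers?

5

i, j, f, l, a pairwise conflict, so at least 5 registers are needed.
5 registers suffice: register 1 → {a}; register 2 → {f, k}; register 3 → {l}; register 4 → {j}; register 5 → {i}. Every pair that conflicts lands in different registers.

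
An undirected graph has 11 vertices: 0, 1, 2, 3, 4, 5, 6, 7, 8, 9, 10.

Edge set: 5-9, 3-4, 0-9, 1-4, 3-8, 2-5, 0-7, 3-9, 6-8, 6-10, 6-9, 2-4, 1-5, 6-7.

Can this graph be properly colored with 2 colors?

The cycle 2-4-3-9-5-2 has odd length 5, so it cannot be 2-colored; at least 3 colors are needed.
So 2 colors are not enough.

No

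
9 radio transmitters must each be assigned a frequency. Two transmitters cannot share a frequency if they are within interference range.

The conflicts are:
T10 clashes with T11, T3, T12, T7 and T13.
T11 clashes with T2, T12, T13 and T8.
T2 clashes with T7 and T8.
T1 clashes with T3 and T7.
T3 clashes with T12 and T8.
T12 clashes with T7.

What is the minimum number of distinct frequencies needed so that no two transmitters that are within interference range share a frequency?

T10, T11, T13 pairwise conflict, so at least 3 frequencies are needed.
3 frequencies suffice: frequency 1 → {T10, T2, T1}; frequency 2 → {T11, T3, T7}; frequency 3 → {T12, T13, T8}. Each listed conflict is separated.

3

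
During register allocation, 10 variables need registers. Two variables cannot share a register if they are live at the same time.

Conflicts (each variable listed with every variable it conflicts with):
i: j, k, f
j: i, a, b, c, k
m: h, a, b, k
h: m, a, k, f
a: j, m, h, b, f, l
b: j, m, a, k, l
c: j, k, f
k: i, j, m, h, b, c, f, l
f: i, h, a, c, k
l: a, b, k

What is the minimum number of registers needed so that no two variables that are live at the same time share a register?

3

m, h, k pairwise conflict, so at least 3 registers are needed.
3 registers suffice: register 1 → {a, k}; register 2 → {j, m, f, l}; register 3 → {i, h, b, c}. Each listed conflict is separated.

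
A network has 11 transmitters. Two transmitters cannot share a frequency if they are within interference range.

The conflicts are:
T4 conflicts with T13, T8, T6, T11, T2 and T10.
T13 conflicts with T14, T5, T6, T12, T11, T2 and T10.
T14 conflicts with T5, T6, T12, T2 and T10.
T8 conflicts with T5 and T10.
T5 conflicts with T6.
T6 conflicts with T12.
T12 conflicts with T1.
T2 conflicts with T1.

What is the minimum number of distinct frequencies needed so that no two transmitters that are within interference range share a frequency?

4

T13, T14, T5, T6 pairwise conflict, so at least 4 frequencies are needed.
A valid assignment using 4 frequencies: T4=2, T13=1, T14=2, T8=1, T5=4, T6=3, T12=4, T11=3, T2=3, T1=1, T10=3. Every pair that conflicts lands in different frequencies.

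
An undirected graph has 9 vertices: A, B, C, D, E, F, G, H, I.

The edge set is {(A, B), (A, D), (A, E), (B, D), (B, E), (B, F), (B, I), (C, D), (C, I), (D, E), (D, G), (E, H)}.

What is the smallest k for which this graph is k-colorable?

A, B, D, E are mutually adjacent (a clique of size 4), so at least 4 colors are needed.
4 colors suffice: color 1 → {D, F, H, I}; color 2 → {B, C, G}; color 3 → {E}; color 4 → {A}. No two adjacent vertices share a color.

4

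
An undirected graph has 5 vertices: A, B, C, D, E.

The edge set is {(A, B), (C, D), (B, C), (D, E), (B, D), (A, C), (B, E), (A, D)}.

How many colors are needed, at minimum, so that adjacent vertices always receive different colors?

A, B, C, D are mutually adjacent (a clique of size 4), so at least 4 colors are needed.
A valid assignment using 4 colors: A=yellow, B=blue, C=green, D=red, E=green. Each edge has distinct colors on its endpoints.

4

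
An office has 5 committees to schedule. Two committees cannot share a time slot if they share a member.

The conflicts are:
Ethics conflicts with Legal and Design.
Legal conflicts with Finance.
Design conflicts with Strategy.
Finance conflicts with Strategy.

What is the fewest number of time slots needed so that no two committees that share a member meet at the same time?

The cycle Ethics-Design-Strategy-Finance-Legal-Ethics has odd length 5, so it cannot be 2-colored; at least 3 time slots are needed.
A valid assignment using 3 time slots: Ethics=2, Legal=1, Design=3, Finance=2, Strategy=1. Every pair that conflicts lands in different time slots.

3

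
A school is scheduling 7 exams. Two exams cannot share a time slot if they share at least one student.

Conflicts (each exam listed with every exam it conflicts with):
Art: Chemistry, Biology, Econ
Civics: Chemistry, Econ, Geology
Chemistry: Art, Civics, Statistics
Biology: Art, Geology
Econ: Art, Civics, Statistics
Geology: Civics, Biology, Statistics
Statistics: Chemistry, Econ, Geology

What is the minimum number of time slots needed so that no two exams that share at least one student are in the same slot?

The cycle Statistics-Geology-Biology-Art-Econ-Statistics has odd length 5, so it cannot be 2-colored; at least 3 time slots are needed.
3 time slots suffice: Art=2, Civics=2, Chemistry=1, Biology=3, Econ=1, Geology=1, Statistics=2. Each listed conflict is separated.

3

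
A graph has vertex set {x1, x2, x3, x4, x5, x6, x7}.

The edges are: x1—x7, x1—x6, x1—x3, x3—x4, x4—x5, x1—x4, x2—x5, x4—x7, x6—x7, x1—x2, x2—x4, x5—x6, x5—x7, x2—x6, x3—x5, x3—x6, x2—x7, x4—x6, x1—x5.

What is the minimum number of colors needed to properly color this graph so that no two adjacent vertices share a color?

x1, x2, x4, x5, x6, x7 are mutually adjacent (a clique of size 6), so at least 6 colors are needed.
6 colors suffice: color 1 → {x6}; color 2 → {x4}; color 3 → {x1}; color 4 → {x5}; color 5 → {x3, x7}; color 6 → {x2}. Every edge joins two different colors.

6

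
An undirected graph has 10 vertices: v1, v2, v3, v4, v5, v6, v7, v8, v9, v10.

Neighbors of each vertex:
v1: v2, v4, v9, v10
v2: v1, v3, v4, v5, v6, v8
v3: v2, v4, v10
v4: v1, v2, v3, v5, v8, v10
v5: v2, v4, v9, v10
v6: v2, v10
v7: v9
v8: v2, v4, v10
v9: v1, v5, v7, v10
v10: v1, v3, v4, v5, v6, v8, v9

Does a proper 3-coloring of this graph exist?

Yes

The chromatic number is 3. v5, v9, v10 are pairwise adjacent, so at least 3 colors are needed.
3 colors suffice: color 1 → {v2, v7, v10}; color 2 → {v4, v6, v9}; color 3 → {v1, v3, v5, v8}.
That is already a proper 3-coloring.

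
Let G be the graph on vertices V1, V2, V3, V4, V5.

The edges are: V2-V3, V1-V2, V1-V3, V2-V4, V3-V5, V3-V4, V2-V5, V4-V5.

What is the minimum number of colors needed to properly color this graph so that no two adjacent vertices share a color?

4

V2, V3, V4, V5 are mutually adjacent (a clique of size 4), so at least 4 colors are needed.
4 colors suffice: color 1 → {V3}; color 2 → {V2}; color 3 → {V1, V4}; color 4 → {V5}. Each edge has distinct colors on its endpoints.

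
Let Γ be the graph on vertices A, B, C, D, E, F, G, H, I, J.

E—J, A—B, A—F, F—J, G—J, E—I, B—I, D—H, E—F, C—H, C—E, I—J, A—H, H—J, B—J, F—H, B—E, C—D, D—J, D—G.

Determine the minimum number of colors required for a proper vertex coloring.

B, E, I, J are mutually adjacent (a clique of size 4), so at least 4 colors are needed.
4 colors suffice: color 1 → {A, C, J}; color 2 → {E, G, H}; color 3 → {B, D, F}; color 4 → {I}. Every edge joins two different colors.

4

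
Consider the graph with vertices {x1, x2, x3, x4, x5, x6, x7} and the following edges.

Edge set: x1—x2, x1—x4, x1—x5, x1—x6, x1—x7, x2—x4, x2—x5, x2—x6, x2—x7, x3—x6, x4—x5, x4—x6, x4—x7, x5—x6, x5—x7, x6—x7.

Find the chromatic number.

x1, x2, x4, x5, x6, x7 are pairwise adjacent (a clique of size 6), so at least 6 colors are needed.
One proper 6-coloring: x1=5, x2=3, x3=2, x4=6, x5=2, x6=1, x7=4. Every edge joins two different colors.

6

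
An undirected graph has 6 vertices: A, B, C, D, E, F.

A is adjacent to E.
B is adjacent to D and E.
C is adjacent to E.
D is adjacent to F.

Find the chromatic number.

B and D are adjacent, so at least 2 colors are needed.
A valid assignment using 2 colors: A=2, B=2, C=2, D=1, E=1, F=2. Each edge has distinct colors on its endpoints.

2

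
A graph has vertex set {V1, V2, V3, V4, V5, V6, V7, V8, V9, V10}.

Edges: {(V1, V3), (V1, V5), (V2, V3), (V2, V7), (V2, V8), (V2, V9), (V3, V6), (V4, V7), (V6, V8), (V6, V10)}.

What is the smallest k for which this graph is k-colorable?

V1 and V3 are adjacent, so at least 2 colors are needed.
2 colors suffice: color red → {V1, V2, V4, V6}; color blue → {V3, V5, V7, V8, V9, V10}. Every edge joins two different colors.

2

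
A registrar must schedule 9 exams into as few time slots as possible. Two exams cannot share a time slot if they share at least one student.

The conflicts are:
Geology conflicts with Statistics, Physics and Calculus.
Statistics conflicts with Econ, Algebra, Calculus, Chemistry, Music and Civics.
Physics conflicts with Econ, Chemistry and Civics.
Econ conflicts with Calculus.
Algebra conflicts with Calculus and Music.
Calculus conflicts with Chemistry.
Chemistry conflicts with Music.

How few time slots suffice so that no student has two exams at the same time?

3

Statistics, Econ, Calculus pairwise conflict, so at least 3 time slots are needed.
Using 3 time slots: Geology=3, Statistics=1, Physics=1, Econ=3, Algebra=3, Calculus=2, Chemistry=3, Music=2, Civics=2. No two conflicting exams share a time slot.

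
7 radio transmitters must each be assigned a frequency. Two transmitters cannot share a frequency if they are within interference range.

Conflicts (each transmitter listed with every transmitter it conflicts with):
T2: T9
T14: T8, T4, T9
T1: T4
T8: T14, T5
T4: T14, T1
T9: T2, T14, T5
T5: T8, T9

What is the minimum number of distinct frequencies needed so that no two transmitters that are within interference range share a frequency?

2

T9 and T5 conflict, so at least 2 frequencies are needed.
A valid assignment using 2 frequencies: T2=1, T14=1, T1=1, T8=2, T4=2, T9=2, T5=1. No two conflicting transmitters share a frequency.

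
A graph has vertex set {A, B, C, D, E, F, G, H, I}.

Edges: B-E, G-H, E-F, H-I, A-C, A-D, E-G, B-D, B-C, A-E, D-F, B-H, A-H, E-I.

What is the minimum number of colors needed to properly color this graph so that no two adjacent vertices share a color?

B and C are adjacent, so at least 2 colors are needed.
2 colors suffice: color 1 → {C, D, E, H}; color 2 → {A, B, F, G, I}. Every edge joins two different colors.

2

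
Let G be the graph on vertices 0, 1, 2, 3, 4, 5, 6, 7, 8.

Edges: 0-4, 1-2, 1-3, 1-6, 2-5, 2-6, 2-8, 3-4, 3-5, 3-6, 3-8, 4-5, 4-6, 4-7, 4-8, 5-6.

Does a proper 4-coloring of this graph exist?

Yes

The chromatic number is 4. 3, 4, 5, 6 are pairwise adjacent (a clique of size 4), so at least 4 colors are needed.
A valid assignment using 4 colors: 0=blue, 1=yellow, 2=red, 3=blue, 4=red, 5=yellow, 6=green, 7=blue, 8=green.
That is already a proper 4-coloring.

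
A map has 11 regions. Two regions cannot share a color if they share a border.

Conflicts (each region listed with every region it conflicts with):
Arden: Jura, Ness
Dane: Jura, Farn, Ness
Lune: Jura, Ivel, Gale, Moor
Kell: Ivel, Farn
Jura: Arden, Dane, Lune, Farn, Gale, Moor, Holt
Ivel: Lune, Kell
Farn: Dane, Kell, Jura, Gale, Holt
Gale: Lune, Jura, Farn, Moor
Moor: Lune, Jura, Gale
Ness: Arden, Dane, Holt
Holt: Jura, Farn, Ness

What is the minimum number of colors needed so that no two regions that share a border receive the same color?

4

Lune, Jura, Gale, Moor all conflict with each other, so at least 4 colors are needed.
A valid assignment using 4 colors: Arden=2, Dane=3, Lune=2, Kell=1, Jura=1, Ivel=3, Farn=2, Gale=3, Moor=4, Ness=1, Holt=3. Every pair that conflicts lands in different colors.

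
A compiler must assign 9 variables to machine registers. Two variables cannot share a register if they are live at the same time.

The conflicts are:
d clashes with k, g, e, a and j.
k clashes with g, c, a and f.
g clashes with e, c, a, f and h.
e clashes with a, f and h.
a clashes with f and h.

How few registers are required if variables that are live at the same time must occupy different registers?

4

g, e, a, f all conflict with each other, so at least 4 registers are needed.
4 registers suffice: register 1 → {g, j}; register 2 → {c, a}; register 3 → {k, e}; register 4 → {d, f, h}. Each listed conflict is separated.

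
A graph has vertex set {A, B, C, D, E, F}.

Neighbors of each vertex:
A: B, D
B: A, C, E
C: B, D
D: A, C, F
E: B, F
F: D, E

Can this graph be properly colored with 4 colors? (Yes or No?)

The chromatic number is 3. The cycle E-F-D-C-B-E has odd length 5, so it cannot be 2-colored; at least 3 colors are needed.
3 colors suffice: color 1 → {B, D}; color 2 → {A, C, F}; color 3 → {E}.
Since 4 ≥ 3, a proper 4-coloring certainly exists.

Yes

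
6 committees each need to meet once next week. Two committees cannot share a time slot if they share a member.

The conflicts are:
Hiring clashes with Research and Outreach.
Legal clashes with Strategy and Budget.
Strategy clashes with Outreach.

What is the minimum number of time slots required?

2

Hiring and Outreach conflict, so at least 2 time slots are needed.
A valid assignment using 2 time slots: Hiring=1, Legal=2, Strategy=1, Budget=1, Research=2, Outreach=2. Each listed conflict is separated.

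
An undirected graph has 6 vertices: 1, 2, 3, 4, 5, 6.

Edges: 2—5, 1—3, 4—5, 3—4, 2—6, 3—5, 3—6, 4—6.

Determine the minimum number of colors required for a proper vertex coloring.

3, 4, 5 are mutually adjacent, so at least 3 colors are needed.
One proper 3-coloring: 1=b, 2=a, 3=a, 4=b, 5=c, 6=c. Each edge has distinct colors on its endpoints.

3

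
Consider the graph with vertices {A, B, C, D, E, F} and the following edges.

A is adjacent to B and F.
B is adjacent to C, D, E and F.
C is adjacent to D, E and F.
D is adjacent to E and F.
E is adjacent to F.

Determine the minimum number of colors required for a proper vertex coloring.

5

B, C, D, E, F are mutually adjacent (a clique of size 5), so at least 5 colors are needed.
5 colors suffice: A=3, B=2, C=4, D=3, E=5, F=1. No two adjacent vertices share a color.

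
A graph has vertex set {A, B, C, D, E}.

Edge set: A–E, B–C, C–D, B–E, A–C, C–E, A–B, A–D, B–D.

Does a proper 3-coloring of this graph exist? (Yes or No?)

A, B, C, D form a clique, so at least 4 colors are needed.
So 3 colors are not enough.

No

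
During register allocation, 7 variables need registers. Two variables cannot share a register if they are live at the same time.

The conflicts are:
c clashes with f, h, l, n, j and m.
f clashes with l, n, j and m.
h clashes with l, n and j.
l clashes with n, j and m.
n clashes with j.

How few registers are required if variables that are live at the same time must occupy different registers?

c, f, l, n, j are mutually in conflict, so at least 5 registers are needed.
5 registers suffice: register 1 → {c}; register 2 → {l}; register 3 → {f, h}; register 4 → {j, m}; register 5 → {n}. Each listed conflict is separated.

5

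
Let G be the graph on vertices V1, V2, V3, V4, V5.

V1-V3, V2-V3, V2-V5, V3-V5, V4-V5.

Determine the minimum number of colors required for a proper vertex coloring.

V2, V3, V5 form a triangle, so at least 3 colors are needed.
3 colors suffice: color R → {V1, V5}; color B → {V3, V4}; color G → {V2}. No two adjacent vertices share a color.

3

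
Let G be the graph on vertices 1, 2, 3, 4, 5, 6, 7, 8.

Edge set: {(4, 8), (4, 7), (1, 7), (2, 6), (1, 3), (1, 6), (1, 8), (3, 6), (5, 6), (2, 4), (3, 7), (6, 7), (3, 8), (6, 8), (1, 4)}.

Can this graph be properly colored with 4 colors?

Yes

The chromatic number is 4. 1, 3, 6, 7 are mutually adjacent (a clique of size 4), so at least 4 colors are needed.
4 colors suffice: 1=blue, 2=blue, 3=green, 4=red, 5=blue, 6=red, 7=yellow, 8=yellow.
That is already a proper 4-coloring.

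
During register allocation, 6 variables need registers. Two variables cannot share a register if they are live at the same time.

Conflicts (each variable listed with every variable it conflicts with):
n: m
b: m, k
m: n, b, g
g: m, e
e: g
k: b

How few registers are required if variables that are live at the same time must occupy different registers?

2

b and m conflict, so at least 2 registers are needed.
Using 2 registers: n=2, b=2, m=1, g=2, e=1, k=1. Each listed conflict is separated.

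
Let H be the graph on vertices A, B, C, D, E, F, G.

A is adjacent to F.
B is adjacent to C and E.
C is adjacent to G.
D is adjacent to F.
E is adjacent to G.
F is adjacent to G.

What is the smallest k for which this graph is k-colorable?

2

B and C are adjacent, so at least 2 colors are needed.
2 colors suffice: A=2, B=2, C=1, D=2, E=1, F=1, G=2. Each edge has distinct colors on its endpoints.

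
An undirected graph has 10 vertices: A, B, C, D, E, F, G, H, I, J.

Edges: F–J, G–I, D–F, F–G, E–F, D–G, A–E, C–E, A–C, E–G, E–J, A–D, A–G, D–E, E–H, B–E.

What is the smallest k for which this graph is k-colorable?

4

D, E, F, G are mutually adjacent (a clique of size 4), so at least 4 colors are needed.
One proper 4-coloring: A=3, B=2, C=2, D=4, E=1, F=3, G=2, H=2, I=1, J=2. Every edge joins two different colors.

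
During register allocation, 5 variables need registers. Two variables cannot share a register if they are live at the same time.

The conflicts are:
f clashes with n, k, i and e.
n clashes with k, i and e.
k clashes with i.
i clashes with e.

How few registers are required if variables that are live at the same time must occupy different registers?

f, n, i, e are mutually in conflict, so at least 4 registers are needed.
4 registers suffice: register 1 → {i}; register 2 → {f}; register 3 → {n}; register 4 → {k, e}. No two conflicting variables share a register.

4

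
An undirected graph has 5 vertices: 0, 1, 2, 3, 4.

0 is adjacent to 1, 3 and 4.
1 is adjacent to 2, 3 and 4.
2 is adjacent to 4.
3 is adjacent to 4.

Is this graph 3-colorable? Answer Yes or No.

0, 1, 3, 4 are mutually adjacent (a clique of size 4), so at least 4 colors are needed.
So 3 colors are not enough.

No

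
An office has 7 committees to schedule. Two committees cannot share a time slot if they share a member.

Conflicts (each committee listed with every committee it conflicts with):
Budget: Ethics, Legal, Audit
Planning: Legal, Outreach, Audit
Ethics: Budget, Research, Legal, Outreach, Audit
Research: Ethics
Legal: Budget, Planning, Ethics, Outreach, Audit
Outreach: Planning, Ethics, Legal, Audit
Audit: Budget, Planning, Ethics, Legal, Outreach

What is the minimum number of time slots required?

4

Planning, Legal, Outreach, Audit all conflict with each other, so at least 4 time slots are needed.
A valid assignment using 4 time slots: Budget=4, Planning=2, Ethics=2, Research=1, Legal=1, Outreach=4, Audit=3. No two conflicting committees share a time slot.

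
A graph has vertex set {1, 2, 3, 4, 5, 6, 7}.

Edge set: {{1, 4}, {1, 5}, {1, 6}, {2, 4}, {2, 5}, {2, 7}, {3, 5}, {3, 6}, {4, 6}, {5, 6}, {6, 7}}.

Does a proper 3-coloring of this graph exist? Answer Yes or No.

Yes

The chromatic number is 3. 3, 5, 6 are pairwise adjacent, so at least 3 colors are needed.
3 colors suffice: color a → {2, 6}; color b → {4, 5, 7}; color c → {1, 3}.
That is already a proper 3-coloring.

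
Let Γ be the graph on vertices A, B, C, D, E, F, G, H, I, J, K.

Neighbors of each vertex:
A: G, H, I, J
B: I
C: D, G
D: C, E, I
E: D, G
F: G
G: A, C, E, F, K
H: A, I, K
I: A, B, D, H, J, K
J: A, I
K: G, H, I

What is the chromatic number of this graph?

A, H, I are mutually adjacent, so at least 3 colors are needed.
3 colors suffice: color red → {G, I}; color blue → {A, B, D, F, K}; color green → {C, E, H, J}. Every edge joins two different colors.

3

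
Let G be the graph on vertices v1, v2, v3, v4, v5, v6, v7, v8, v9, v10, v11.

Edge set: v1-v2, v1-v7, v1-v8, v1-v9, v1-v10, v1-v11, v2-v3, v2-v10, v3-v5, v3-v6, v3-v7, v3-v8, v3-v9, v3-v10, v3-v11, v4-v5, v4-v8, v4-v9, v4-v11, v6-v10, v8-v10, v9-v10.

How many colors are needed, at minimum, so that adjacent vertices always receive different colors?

3

v1, v2, v10 form a triangle, so at least 3 colors are needed.
3 colors suffice: v1=R, v2=G, v3=R, v4=R, v5=B, v6=G, v7=B, v8=G, v9=G, v10=B, v11=B. No two adjacent vertices share a color.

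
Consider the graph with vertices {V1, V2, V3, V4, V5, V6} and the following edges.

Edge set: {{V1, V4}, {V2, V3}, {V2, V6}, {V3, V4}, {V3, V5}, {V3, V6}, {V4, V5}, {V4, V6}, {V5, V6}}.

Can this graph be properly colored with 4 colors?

The chromatic number is 4. V3, V4, V5, V6 are pairwise adjacent (a clique of size 4), so at least 4 colors are needed.
4 colors suffice: color 1 → {V1, V3}; color 2 → {V2, V4}; color 3 → {V6}; color 4 → {V5}.
That is already a proper 4-coloring.

Yes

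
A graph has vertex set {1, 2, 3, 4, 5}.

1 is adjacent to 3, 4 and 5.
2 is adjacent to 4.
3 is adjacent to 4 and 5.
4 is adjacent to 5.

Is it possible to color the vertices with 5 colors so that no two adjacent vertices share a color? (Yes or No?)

The chromatic number is 4. 1, 3, 4, 5 form a clique, so at least 4 colors are needed.
4 colors suffice: color red → {4}; color blue → {2, 3}; color green → {5}; color yellow → {1}.
Since 5 ≥ 4, a proper 5-coloring certainly exists.

Yes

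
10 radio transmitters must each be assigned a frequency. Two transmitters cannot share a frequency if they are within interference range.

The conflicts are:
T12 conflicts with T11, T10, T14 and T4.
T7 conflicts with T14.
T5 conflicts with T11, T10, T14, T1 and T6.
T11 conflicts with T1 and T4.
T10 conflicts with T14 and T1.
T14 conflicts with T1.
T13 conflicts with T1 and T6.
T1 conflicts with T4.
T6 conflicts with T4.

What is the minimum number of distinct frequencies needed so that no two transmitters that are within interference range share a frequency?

4

T5, T10, T14, T1 pairwise conflict, so at least 4 frequencies are needed.
A valid assignment using 4 frequencies: T12=1, T7=1, T5=2, T11=3, T10=4, T14=3, T13=2, T1=1, T6=1, T4=2. No two conflicting transmitters share a frequency.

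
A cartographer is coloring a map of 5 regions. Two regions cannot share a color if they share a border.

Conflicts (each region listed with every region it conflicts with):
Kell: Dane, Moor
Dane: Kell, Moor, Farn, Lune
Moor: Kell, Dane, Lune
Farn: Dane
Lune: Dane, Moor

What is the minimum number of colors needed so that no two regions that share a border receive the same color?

3

Kell, Dane, Moor pairwise conflict, so at least 3 colors are needed.
One proper 3-coloring: Kell=3, Dane=1, Moor=2, Farn=2, Lune=3. Every pair that conflicts lands in different colors.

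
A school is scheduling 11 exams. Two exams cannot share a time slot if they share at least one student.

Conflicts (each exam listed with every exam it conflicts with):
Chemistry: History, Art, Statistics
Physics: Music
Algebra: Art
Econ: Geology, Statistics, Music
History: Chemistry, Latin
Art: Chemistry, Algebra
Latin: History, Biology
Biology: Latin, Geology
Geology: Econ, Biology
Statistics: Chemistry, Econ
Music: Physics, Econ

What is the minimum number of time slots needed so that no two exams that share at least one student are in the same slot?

The cycle Statistics-Econ-Geology-Biology-Latin-History-Chemistry-Statistics has odd length 7, so it cannot be 2-colored; at least 3 time slots are needed.
3 time slots suffice: Chemistry=1, Physics=1, Algebra=1, Econ=1, History=2, Art=2, Latin=3, Biology=1, Geology=2, Statistics=2, Music=2. No two conflicting exams share a time slot.

3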